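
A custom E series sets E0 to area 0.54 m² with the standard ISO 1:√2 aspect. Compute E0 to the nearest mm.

Let the short side be w mm. Then w · w√2 = 0.54 m² = 540,000 mm².
w² = 540,000/√2, so w ≈ 617.9 mm; long side = w√2 ≈ 873.9 mm.

618 × 874 mm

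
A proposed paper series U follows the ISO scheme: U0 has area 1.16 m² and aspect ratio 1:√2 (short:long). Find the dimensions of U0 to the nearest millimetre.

Let the short side be w mm. Then w · w√2 = 1.16 m² = 1,160,000 mm².
w² = 1,160,000/√2, so w ≈ 905.7 mm; long side = w√2 ≈ 1280.8 mm.

906 × 1281 mm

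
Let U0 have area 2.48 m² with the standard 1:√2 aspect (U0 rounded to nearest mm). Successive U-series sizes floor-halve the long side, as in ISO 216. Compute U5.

Let U0's short side be w mm. w · w√2 = 2.48 m² = 2,480,000 mm², so w ≈ 1324.2 mm and w√2 ≈ 1872.8 mm → U0 = 1324 × 1873 mm.
U1: ⌊1873/2⌋ × 1324 = 936 × 1324 mm
U2: ⌊1324/2⌋ × 936 = 662 × 936 mm
U3: ⌊936/2⌋ × 662 = 468 × 662 mm
U4: ⌊662/2⌋ × 468 = 331 × 468 mm
U5: ⌊468/2⌋ × 331 = 234 × 331 mm

234 × 331 mm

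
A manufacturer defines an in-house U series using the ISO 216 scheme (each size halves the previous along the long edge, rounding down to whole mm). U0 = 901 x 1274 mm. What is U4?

225 × 318 mm

U1: ⌊1274/2⌋ × 901 = 637 × 901 mm
U2: ⌊901/2⌋ × 637 = 450 × 637 mm
U3: ⌊637/2⌋ × 450 = 318 × 450 mm
U4: ⌊450/2⌋ × 318 = 225 × 318 mm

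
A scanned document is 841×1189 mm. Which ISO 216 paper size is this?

A0 (841 × 1189 mm)

Aspect ratio 1189/841 ≈ 1.414 — close to the ISO √2 ≈ 1.414.
In the A-series (A0 area = 1 m²): A0 = 841 × 1189 mm.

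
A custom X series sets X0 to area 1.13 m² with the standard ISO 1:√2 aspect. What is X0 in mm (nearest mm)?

894 × 1264 mm

Let the short side be w mm. Then w · w√2 = 1.13 m² = 1,130,000 mm².
w² = 1,130,000/√2, so w ≈ 893.9 mm; long side = w√2 ≈ 1264.1 mm.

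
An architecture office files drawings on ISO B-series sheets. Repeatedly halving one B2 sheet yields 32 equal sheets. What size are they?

32 = 2^5, so 5 halving steps.
B2 → B3 → … → B7 after 5 steps.

B7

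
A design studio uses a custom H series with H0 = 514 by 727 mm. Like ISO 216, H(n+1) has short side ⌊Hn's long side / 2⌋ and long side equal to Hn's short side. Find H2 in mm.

H1: ⌊727/2⌋ × 514 = 363 × 514 mm
H2: ⌊514/2⌋ × 363 = 257 × 363 mm

257 × 363 mm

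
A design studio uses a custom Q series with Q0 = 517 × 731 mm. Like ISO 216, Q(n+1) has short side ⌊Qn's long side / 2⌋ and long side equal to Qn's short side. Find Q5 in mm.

91 × 129 mm

Q1: ⌊731/2⌋ × 517 = 365 × 517 mm
Q2: ⌊517/2⌋ × 365 = 258 × 365 mm
Q3: ⌊365/2⌋ × 258 = 182 × 258 mm
Q4: ⌊258/2⌋ × 182 = 129 × 182 mm
Q5: ⌊182/2⌋ × 129 = 91 × 129 mm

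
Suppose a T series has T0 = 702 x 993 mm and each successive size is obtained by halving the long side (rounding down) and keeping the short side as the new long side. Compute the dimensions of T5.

124 × 175 mm

T1 = 496 × 702 mm (from T0 by 1 halving).
T2: ⌊702/2⌋ × 496 = 351 × 496 mm
T3: ⌊496/2⌋ × 351 = 248 × 351 mm
T4: ⌊351/2⌋ × 248 = 175 × 248 mm
T5: ⌊248/2⌋ × 175 = 124 × 175 mm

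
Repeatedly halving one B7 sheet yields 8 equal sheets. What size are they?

8 = 2^3, so 3 halving steps.
B7 → B8 → … → B10 after 3 steps.

B10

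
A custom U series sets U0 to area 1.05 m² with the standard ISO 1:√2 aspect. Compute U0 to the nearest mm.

862 × 1219 mm

Let the short side be w mm. Then w · w√2 = 1.05 m² = 1,050,000 mm².
w² = 1,050,000/√2, so w ≈ 861.7 mm; long side = w√2 ≈ 1218.6 mm.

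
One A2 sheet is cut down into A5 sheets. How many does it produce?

8

Each ISO step halves the sheet: 1 × A2 → 2 × A3 → 4 × A4 → 8 × A5
From A2 to A5 is 3 halving steps: 2^3 = 8.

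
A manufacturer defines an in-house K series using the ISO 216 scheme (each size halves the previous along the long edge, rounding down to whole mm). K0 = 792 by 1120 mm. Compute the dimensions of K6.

K1 = 560 × 792 mm (from K0 by 1 halving).
K2: ⌊792/2⌋ × 560 = 396 × 560 mm
K3: ⌊560/2⌋ × 396 = 280 × 396 mm
K4: ⌊396/2⌋ × 280 = 198 × 280 mm
K5: ⌊280/2⌋ × 198 = 140 × 198 mm
K6: ⌊198/2⌋ × 140 = 99 × 140 mm

99 × 140 mm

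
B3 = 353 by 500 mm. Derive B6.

125 × 176 mm

B4: ⌊500/2⌋ × 353 = 250 × 353 mm
B5: ⌊353/2⌋ × 250 = 176 × 250 mm
B6: ⌊250/2⌋ × 176 = 125 × 176 mm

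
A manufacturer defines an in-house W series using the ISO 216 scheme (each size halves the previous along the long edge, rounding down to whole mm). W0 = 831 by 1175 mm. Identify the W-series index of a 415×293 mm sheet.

W3

W0: 831 × 1175 mm
W1: 587 × 831 mm
W2: 415 × 587 mm
W3: 293 × 415 mm
W4: 207 × 293 mm
→ matches W3.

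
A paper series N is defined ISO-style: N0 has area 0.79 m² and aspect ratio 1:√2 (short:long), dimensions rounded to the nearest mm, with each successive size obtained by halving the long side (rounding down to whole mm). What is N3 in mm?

264 × 373 mm

Let N0's short side be w mm. w · w√2 = 0.79 m² = 790,000 mm², so w ≈ 747.4 mm and w√2 ≈ 1057.0 mm → N0 = 747 × 1057 mm.
N1: ⌊1057/2⌋ × 747 = 528 × 747 mm
N2: ⌊747/2⌋ × 528 = 373 × 528 mm
N3: ⌊528/2⌋ × 373 = 264 × 373 mm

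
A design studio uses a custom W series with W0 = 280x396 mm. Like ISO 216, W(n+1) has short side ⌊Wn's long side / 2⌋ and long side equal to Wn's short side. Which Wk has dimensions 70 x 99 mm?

W0: 280 × 396 mm
W1: 198 × 280 mm
W2: 140 × 198 mm
W3: 99 × 140 mm
W4: 70 × 99 mm
W5: 49 × 70 mm
→ matches W4.

W4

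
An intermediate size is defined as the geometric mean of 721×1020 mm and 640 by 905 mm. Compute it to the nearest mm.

Short side: √(721 · 640) = √461440 ≈ 679.3 → 679 mm
Long side: √(1020 · 905) = √923100 ≈ 960.8 → 961 mm

679 × 961 mm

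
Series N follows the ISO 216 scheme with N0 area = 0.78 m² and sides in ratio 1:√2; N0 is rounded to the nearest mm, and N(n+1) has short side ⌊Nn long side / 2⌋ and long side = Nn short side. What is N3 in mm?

Let N0's short side be w mm. w · w√2 = 0.78 m² = 780,000 mm², so w ≈ 742.7 mm and w√2 ≈ 1050.3 mm → N0 = 743 × 1050 mm.
N1: ⌊1050/2⌋ × 743 = 525 × 743 mm
N2: ⌊743/2⌋ × 525 = 371 × 525 mm
N3: ⌊525/2⌋ × 371 = 262 × 371 mm

262 × 371 mm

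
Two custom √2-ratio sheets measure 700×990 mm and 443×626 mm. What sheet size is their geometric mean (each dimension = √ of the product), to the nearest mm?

557 × 787 mm

Short side: √(700 · 443) = √310100 ≈ 556.9 → 557 mm
Long side: √(990 · 626) = √619740 ≈ 787.2 → 787 mm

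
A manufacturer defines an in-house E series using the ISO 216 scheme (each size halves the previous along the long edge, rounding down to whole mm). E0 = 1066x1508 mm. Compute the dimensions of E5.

E1: ⌊1508/2⌋ × 1066 = 754 × 1066 mm
E2: ⌊1066/2⌋ × 754 = 533 × 754 mm
E3: ⌊754/2⌋ × 533 = 377 × 533 mm
E4: ⌊533/2⌋ × 377 = 266 × 377 mm
E5: ⌊377/2⌋ × 266 = 188 × 266 mm

188 × 266 mm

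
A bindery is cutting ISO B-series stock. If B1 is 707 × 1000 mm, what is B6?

125 × 176 mm

B2: ⌊1000/2⌋ × 707 = 500 × 707 mm
B3: ⌊707/2⌋ × 500 = 353 × 500 mm
B4: ⌊500/2⌋ × 353 = 250 × 353 mm
B5: ⌊353/2⌋ × 250 = 176 × 250 mm
B6: ⌊250/2⌋ × 176 = 125 × 176 mm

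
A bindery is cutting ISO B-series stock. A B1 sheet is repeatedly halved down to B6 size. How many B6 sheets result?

Each ISO step halves the sheet: 1 × B1 → 2 × B2 → 4 × B3 → 8 × B4 → …
From B1 to B6 is 5 halving steps: 2^5 = 32.

32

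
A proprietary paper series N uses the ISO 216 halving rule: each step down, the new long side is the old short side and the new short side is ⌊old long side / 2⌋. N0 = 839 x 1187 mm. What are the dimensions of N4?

209 × 296 mm

N1 = 593 × 839 mm (from N0 by 1 halving).
N2: ⌊839/2⌋ × 593 = 419 × 593 mm
N3: ⌊593/2⌋ × 419 = 296 × 419 mm
N4: ⌊419/2⌋ × 296 = 209 × 296 mm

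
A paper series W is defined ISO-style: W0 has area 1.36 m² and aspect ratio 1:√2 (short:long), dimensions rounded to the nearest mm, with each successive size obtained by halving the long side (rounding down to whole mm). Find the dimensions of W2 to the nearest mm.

490 × 693 mm

Let W0's short side be w mm. w · w√2 = 1.36 m² = 1,360,000 mm², so w ≈ 980.6 mm and w√2 ≈ 1386.8 mm → W0 = 981 × 1387 mm.
W1: ⌊1387/2⌋ × 981 = 693 × 981 mm
W2: ⌊981/2⌋ × 693 = 490 × 693 mm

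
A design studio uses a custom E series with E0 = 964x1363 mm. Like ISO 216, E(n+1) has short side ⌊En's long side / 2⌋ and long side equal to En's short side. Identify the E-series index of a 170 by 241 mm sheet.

E5

E0: 964 × 1363 mm
E1: 681 × 964 mm
E2: 482 × 681 mm
E3: 340 × 482 mm
E4: 241 × 340 mm
E5: 170 × 241 mm
E6: 120 × 170 mm
→ matches E5.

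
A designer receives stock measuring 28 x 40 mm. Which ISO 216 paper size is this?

C10 (28 × 40 mm)

Aspect ratio 40/28 ≈ 1.429 — close to the ISO √2 ≈ 1.414.
In the C-series (envelope sizes, between A and B): C10 = 28 × 40 mm.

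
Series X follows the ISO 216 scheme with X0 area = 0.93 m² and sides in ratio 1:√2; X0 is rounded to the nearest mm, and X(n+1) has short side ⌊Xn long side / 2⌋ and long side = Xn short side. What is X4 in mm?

202 × 286 mm

Let X0's short side be w mm. w · w√2 = 0.93 m² = 930,000 mm², so w ≈ 810.9 mm and w√2 ≈ 1146.8 mm → X0 = 811 × 1147 mm.
X1: ⌊1147/2⌋ × 811 = 573 × 811 mm
X2: ⌊811/2⌋ × 573 = 405 × 573 mm
X3: ⌊573/2⌋ × 405 = 286 × 405 mm
X4: ⌊405/2⌋ × 286 = 202 × 286 mm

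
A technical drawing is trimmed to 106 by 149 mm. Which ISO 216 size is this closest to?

Aspect ratio 149/106 ≈ 1.406 — close to the ISO √2 ≈ 1.414.
In the A-series (A0 area = 1 m²): A6 = 105 × 148 mm.
Off by 2 mm total — nearest standard size.

A6 (105 × 148 mm)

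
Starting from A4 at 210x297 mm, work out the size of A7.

74 × 105 mm

A5: ⌊297/2⌋ × 210 = 148 × 210 mm
A6: ⌊210/2⌋ × 148 = 105 × 148 mm
A7: ⌊148/2⌋ × 105 = 74 × 105 mm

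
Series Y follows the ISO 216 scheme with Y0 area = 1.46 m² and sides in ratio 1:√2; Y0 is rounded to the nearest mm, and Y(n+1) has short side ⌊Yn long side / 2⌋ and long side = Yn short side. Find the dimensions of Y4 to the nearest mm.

254 × 359 mm

Let Y0's short side be w mm. w · w√2 = 1.46 m² = 1,460,000 mm², so w ≈ 1016.1 mm and w√2 ≈ 1436.9 mm → Y0 = 1016 × 1437 mm.
Y1: ⌊1437/2⌋ × 1016 = 718 × 1016 mm
Y2: ⌊1016/2⌋ × 718 = 508 × 718 mm
Y3: ⌊718/2⌋ × 508 = 359 × 508 mm
Y4: ⌊508/2⌋ × 359 = 254 × 359 mm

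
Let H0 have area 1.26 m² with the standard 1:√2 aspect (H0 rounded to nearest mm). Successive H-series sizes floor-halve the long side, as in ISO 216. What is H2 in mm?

Let H0's short side be w mm. w · w√2 = 1.26 m² = 1,260,000 mm², so w ≈ 943.9 mm and w√2 ≈ 1334.9 mm → H0 = 944 × 1335 mm.
H1: ⌊1335/2⌋ × 944 = 667 × 944 mm
H2: ⌊944/2⌋ × 667 = 472 × 667 mm

472 × 667 mm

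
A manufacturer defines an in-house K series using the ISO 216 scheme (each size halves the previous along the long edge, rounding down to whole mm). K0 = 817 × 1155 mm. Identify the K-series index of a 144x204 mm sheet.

K5

K0: 817 × 1155 mm
K1: 577 × 817 mm
K2: 408 × 577 mm
K3: 288 × 408 mm
K4: 204 × 288 mm
K5: 144 × 204 mm
K6: 102 × 144 mm
→ matches K5.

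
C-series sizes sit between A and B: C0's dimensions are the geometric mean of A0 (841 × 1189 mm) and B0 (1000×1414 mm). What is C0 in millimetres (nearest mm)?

917 × 1297 mm

Short: √(841 · 1000) = √841000 ≈ 917.1 mm.
Long: √(1189 · 1414) = √1681246 ≈ 1296.6 mm.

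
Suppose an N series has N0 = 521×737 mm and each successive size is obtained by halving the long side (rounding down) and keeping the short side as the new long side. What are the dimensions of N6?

65 × 92 mm

N1: ⌊737/2⌋ × 521 = 368 × 521 mm
N2: ⌊521/2⌋ × 368 = 260 × 368 mm
N3: ⌊368/2⌋ × 260 = 184 × 260 mm
N4: ⌊260/2⌋ × 184 = 130 × 184 mm
N5: ⌊184/2⌋ × 130 = 92 × 130 mm
N6: ⌊130/2⌋ × 92 = 65 × 92 mm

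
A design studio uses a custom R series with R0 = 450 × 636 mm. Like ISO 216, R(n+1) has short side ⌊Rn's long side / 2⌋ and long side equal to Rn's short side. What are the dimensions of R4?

R1: ⌊636/2⌋ × 450 = 318 × 450 mm
R2: ⌊450/2⌋ × 318 = 225 × 318 mm
R3: ⌊318/2⌋ × 225 = 159 × 225 mm
R4: ⌊225/2⌋ × 159 = 112 × 159 mm

112 × 159 mm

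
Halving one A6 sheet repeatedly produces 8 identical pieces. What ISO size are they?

8 = 2^3, so 3 halving steps.
A6 → A7 → … → A9 after 3 steps.

A9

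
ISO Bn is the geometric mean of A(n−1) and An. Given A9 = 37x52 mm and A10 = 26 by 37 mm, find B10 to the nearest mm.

31 × 44 mm

Short side: √(37 · 26) = √962 ≈ 31.0 → 31 mm
Long side: √(52 · 37) = √1924 ≈ 43.9 → 44 mm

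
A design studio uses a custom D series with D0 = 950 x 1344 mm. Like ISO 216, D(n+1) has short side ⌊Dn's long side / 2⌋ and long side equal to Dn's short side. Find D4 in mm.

D1: ⌊1344/2⌋ × 950 = 672 × 950 mm
D2: ⌊950/2⌋ × 672 = 475 × 672 mm
D3: ⌊672/2⌋ × 475 = 336 × 475 mm
D4: ⌊475/2⌋ × 336 = 237 × 336 mm

237 × 336 mm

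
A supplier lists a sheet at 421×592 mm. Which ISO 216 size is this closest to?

Aspect ratio 592/421 ≈ 1.406 — close to the ISO √2 ≈ 1.414.
In the A-series (A0 area = 1 m²): A2 = 420 × 594 mm.
Off by 3 mm total — nearest standard size.

A2 (420 × 594 mm)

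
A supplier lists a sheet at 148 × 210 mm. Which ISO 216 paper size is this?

A5 (148 × 210 mm)

Aspect ratio 210/148 ≈ 1.419 — close to the ISO √2 ≈ 1.414.
In the A-series (A0 area = 1 m²): A5 = 148 × 210 mm.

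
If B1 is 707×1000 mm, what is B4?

B2: ⌊1000/2⌋ × 707 = 500 × 707 mm
B3: ⌊707/2⌋ × 500 = 353 × 500 mm
B4: ⌊500/2⌋ × 353 = 250 × 353 mm

250 × 353 mm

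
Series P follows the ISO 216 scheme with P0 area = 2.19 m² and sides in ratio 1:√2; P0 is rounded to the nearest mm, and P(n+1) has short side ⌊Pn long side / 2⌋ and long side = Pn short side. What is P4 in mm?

Let P0's short side be w mm. w · w√2 = 2.19 m² = 2,190,000 mm², so w ≈ 1244.4 mm and w√2 ≈ 1759.9 mm → P0 = 1244 × 1760 mm.
P1: ⌊1760/2⌋ × 1244 = 880 × 1244 mm
P2: ⌊1244/2⌋ × 880 = 622 × 880 mm
P3: ⌊880/2⌋ × 622 = 440 × 622 mm
P4: ⌊622/2⌋ × 440 = 311 × 440 mm

311 × 440 mm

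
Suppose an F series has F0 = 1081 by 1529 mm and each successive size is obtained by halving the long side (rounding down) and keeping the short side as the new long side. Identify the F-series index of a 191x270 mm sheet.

F0: 1081 × 1529 mm
F1: 764 × 1081 mm
F2: 540 × 764 mm
F3: 382 × 540 mm
F4: 270 × 382 mm
F5: 191 × 270 mm
F6: 135 × 191 mm
→ matches F5.

F5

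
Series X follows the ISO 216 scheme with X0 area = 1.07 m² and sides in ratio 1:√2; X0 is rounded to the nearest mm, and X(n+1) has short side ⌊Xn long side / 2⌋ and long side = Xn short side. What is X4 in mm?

Let X0's short side be w mm. w · w√2 = 1.07 m² = 1,070,000 mm², so w ≈ 869.8 mm and w√2 ≈ 1230.1 mm → X0 = 870 × 1230 mm.
X1: ⌊1230/2⌋ × 870 = 615 × 870 mm
X2: ⌊870/2⌋ × 615 = 435 × 615 mm
X3: ⌊615/2⌋ × 435 = 307 × 435 mm
X4: ⌊435/2⌋ × 307 = 217 × 307 mm

217 × 307 mm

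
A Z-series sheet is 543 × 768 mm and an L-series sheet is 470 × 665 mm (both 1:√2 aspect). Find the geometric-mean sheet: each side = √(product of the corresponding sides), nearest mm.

Short side: √(543 · 470) = √255210 ≈ 505.2 → 505 mm
Long side: √(768 · 665) = √510720 ≈ 714.6 → 715 mm

505 × 715 mm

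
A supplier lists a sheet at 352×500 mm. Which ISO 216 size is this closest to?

Aspect ratio 500/352 ≈ 1.420 — close to the ISO √2 ≈ 1.414.
In the B-series (B0 = 1000 × 1414 mm): B3 = 353 × 500 mm.
Off by 1 mm total — nearest standard size.

B3 (353 × 500 mm)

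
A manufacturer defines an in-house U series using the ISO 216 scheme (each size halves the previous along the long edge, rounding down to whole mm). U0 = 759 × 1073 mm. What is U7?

U1 = 536 × 759 mm (from U0 by 1 halving).
U2: ⌊759/2⌋ × 536 = 379 × 536 mm
U3: ⌊536/2⌋ × 379 = 268 × 379 mm
U4: ⌊379/2⌋ × 268 = 189 × 268 mm
U5: ⌊268/2⌋ × 189 = 134 × 189 mm
U6: ⌊189/2⌋ × 134 = 94 × 134 mm
U7: ⌊134/2⌋ × 94 = 67 × 94 mm

67 × 94 mm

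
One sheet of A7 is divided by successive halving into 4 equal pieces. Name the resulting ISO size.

4 = 2^2, so 2 halving steps.
A7 → A8 → … → A9 after 2 steps.

A9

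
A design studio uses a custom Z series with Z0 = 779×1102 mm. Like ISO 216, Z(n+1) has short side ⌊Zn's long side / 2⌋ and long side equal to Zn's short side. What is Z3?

275 × 389 mm

Z1: ⌊1102/2⌋ × 779 = 551 × 779 mm
Z2: ⌊779/2⌋ × 551 = 389 × 551 mm
Z3: ⌊551/2⌋ × 389 = 275 × 389 mm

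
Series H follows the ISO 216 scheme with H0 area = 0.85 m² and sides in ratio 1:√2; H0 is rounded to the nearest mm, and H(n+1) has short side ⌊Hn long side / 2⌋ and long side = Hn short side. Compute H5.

Let H0's short side be w mm. w · w√2 = 0.85 m² = 850,000 mm², so w ≈ 775.3 mm and w√2 ≈ 1096.4 mm → H0 = 775 × 1096 mm.
H1: ⌊1096/2⌋ × 775 = 548 × 775 mm
H2: ⌊775/2⌋ × 548 = 387 × 548 mm
H3: ⌊548/2⌋ × 387 = 274 × 387 mm
H4: ⌊387/2⌋ × 274 = 193 × 274 mm
H5: ⌊274/2⌋ × 193 = 137 × 193 mm

137 × 193 mm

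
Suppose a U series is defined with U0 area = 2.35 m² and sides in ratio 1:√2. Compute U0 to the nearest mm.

Let the short side be w mm. Then w · w√2 = 2.35 m² = 2,350,000 mm².
w² = 2,350,000/√2, so w ≈ 1289.1 mm; long side = w√2 ≈ 1823.0 mm.

1289 × 1823 mm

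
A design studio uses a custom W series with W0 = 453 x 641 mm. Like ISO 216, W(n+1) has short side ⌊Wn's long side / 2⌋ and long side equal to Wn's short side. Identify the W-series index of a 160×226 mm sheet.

W0: 453 × 641 mm
W1: 320 × 453 mm
W2: 226 × 320 mm
W3: 160 × 226 mm
W4: 113 × 160 mm
→ matches W3.

W3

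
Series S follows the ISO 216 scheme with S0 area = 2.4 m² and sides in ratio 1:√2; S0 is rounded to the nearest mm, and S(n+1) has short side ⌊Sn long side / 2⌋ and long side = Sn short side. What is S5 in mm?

230 × 325 mm

Let S0's short side be w mm. w · w√2 = 2.4 m² = 2,400,000 mm², so w ≈ 1302.7 mm and w√2 ≈ 1842.3 mm → S0 = 1303 × 1842 mm.
S1: ⌊1842/2⌋ × 1303 = 921 × 1303 mm
S2: ⌊1303/2⌋ × 921 = 651 × 921 mm
S3: ⌊921/2⌋ × 651 = 460 × 651 mm
S4: ⌊651/2⌋ × 460 = 325 × 460 mm
S5: ⌊460/2⌋ × 325 = 230 × 325 mm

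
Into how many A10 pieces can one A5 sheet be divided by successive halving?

A5 = 148 × 210 mm; A10 = 26 × 37 mm.
Each halving step doubles the count; 5 steps from A5 to A10.
2^5 = 32.

32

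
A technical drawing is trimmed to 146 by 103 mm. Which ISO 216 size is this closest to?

Aspect ratio 146/103 ≈ 1.417 — close to the ISO √2 ≈ 1.414.
In the A-series (A0 area = 1 m²): A6 = 105 × 148 mm.
Off by 4 mm total — nearest standard size.

A6 (105 × 148 mm)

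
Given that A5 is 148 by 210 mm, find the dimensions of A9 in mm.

37 × 52 mm

A6: ⌊210/2⌋ × 148 = 105 × 148 mm
A7: ⌊148/2⌋ × 105 = 74 × 105 mm
A8: ⌊105/2⌋ × 74 = 52 × 74 mm
A9: ⌊74/2⌋ × 52 = 37 × 52 mm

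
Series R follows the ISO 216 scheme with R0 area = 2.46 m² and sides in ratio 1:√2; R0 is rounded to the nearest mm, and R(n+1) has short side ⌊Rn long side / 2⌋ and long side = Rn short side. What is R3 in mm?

466 × 659 mm

Let R0's short side be w mm. w · w√2 = 2.46 m² = 2,460,000 mm², so w ≈ 1318.9 mm and w√2 ≈ 1865.2 mm → R0 = 1319 × 1865 mm.
R1: ⌊1865/2⌋ × 1319 = 932 × 1319 mm
R2: ⌊1319/2⌋ × 932 = 659 × 932 mm
R3: ⌊932/2⌋ × 659 = 466 × 659 mm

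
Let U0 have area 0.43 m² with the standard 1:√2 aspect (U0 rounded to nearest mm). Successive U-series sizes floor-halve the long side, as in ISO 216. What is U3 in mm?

Let U0's short side be w mm. w · w√2 = 0.43 m² = 430,000 mm², so w ≈ 551.4 mm and w√2 ≈ 779.8 mm → U0 = 551 × 780 mm.
U1: ⌊780/2⌋ × 551 = 390 × 551 mm
U2: ⌊551/2⌋ × 390 = 275 × 390 mm
U3: ⌊390/2⌋ × 275 = 195 × 275 mm

195 × 275 mm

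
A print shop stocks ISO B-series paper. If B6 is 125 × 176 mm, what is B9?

44 × 62 mm

B7: ⌊176/2⌋ × 125 = 88 × 125 mm
B8: ⌊125/2⌋ × 88 = 62 × 88 mm
B9: ⌊88/2⌋ × 62 = 44 × 62 mm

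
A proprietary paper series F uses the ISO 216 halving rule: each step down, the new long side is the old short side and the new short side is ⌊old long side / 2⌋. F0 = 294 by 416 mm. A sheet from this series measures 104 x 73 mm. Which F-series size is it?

F0: 294 × 416 mm
F1: 208 × 294 mm
F2: 147 × 208 mm
F3: 104 × 147 mm
F4: 73 × 104 mm
F5: 52 × 73 mm
→ matches F4.

F4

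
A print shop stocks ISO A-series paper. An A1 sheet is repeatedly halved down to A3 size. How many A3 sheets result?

Each ISO step halves the sheet: 1 × A1 → 2 × A2 → 4 × A3
From A1 to A3 is 2 halving steps: 2^2 = 4.

4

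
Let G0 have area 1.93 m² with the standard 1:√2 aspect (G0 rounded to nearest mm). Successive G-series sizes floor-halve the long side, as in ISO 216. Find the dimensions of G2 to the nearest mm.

Let G0's short side be w mm. w · w√2 = 1.93 m² = 1,930,000 mm², so w ≈ 1168.2 mm and w√2 ≈ 1652.1 mm → G0 = 1168 × 1652 mm.
G1: ⌊1652/2⌋ × 1168 = 826 × 1168 mm
G2: ⌊1168/2⌋ × 826 = 584 × 826 mm

584 × 826 mm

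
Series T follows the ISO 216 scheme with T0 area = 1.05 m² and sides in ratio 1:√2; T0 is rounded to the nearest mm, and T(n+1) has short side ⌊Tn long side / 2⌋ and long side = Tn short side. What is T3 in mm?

Let T0's short side be w mm. w · w√2 = 1.05 m² = 1,050,000 mm², so w ≈ 861.7 mm and w√2 ≈ 1218.6 mm → T0 = 862 × 1219 mm.
T1: ⌊1219/2⌋ × 862 = 609 × 862 mm
T2: ⌊862/2⌋ × 609 = 431 × 609 mm
T3: ⌊609/2⌋ × 431 = 304 × 431 mm

304 × 431 mm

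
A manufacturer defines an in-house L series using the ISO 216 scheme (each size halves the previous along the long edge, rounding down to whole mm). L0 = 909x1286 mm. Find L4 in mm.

L1: ⌊1286/2⌋ × 909 = 643 × 909 mm
L2: ⌊909/2⌋ × 643 = 454 × 643 mm
L3: ⌊643/2⌋ × 454 = 321 × 454 mm
L4: ⌊454/2⌋ × 321 = 227 × 321 mm

227 × 321 mm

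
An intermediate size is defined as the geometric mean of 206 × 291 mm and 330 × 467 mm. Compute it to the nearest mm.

Short side: √(206 · 330) = √67980 ≈ 260.7 → 261 mm
Long side: √(291 · 467) = √135897 ≈ 368.6 → 369 mm

261 × 369 mm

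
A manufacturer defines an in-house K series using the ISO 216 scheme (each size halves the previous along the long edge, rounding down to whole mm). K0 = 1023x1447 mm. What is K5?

180 × 255 mm

K1: ⌊1447/2⌋ × 1023 = 723 × 1023 mm
K2: ⌊1023/2⌋ × 723 = 511 × 723 mm
K3: ⌊723/2⌋ × 511 = 361 × 511 mm
K4: ⌊511/2⌋ × 361 = 255 × 361 mm
K5: ⌊361/2⌋ × 255 = 180 × 255 mm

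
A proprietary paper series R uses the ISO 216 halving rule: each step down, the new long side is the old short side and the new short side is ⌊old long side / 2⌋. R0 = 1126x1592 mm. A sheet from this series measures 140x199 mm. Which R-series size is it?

R0: 1126 × 1592 mm
R1: 796 × 1126 mm
R2: 563 × 796 mm
R3: 398 × 563 mm
R4: 281 × 398 mm
R5: 199 × 281 mm
R6: 140 × 199 mm
R7: 99 × 140 mm
→ matches R6.

R6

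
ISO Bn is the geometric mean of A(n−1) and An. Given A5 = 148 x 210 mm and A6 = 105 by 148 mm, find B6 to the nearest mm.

125 × 176 mm

Short side: √(148 · 105) = √15540 ≈ 124.7 → 125 mm
Long side: √(210 · 148) = √31080 ≈ 176.3 → 176 mm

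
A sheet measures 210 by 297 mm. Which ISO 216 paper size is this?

Aspect ratio 297/210 ≈ 1.414 — close to the ISO √2 ≈ 1.414.
In the A-series (A0 area = 1 m²): A4 = 210 × 297 mm.

A4 (210 × 297 mm)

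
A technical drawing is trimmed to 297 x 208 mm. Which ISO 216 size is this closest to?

Aspect ratio 297/208 ≈ 1.428 — close to the ISO √2 ≈ 1.414.
In the A-series (A0 area = 1 m²): A4 = 210 × 297 mm.
Off by 2 mm total — nearest standard size.

A4 (210 × 297 mm)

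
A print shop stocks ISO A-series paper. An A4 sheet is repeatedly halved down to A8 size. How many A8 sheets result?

Each ISO step halves the sheet: 1 × A4 → 2 × A5 → 4 × A6 → 8 × A7 → …
From A4 to A8 is 4 halving steps: 2^4 = 16.

16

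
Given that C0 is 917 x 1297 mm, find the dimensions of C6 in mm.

C1: ⌊1297/2⌋ × 917 = 648 × 917 mm
C2: ⌊917/2⌋ × 648 = 458 × 648 mm
C3: ⌊648/2⌋ × 458 = 324 × 458 mm
C4: ⌊458/2⌋ × 324 = 229 × 324 mm
C5: ⌊324/2⌋ × 229 = 162 × 229 mm
C6: ⌊229/2⌋ × 162 = 114 × 162 mm

114 × 162 mm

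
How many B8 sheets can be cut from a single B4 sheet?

B4 = 250 × 353 mm; B8 = 62 × 88 mm.
Each halving step doubles the count; 4 steps from B4 to B8.
2^4 = 16.

16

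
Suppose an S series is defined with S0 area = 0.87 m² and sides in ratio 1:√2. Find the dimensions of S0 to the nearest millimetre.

Let the short side be w mm. Then w · w√2 = 0.87 m² = 870,000 mm².
w² = 870,000/√2, so w ≈ 784.3 mm; long side = w√2 ≈ 1109.2 mm.

784 × 1109 mm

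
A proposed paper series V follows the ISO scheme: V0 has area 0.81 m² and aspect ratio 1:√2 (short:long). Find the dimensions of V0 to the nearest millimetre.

757 × 1070 mm

Let the short side be w mm. Then w · w√2 = 0.81 m² = 810,000 mm².
w² = 810,000/√2, so w ≈ 756.8 mm; long side = w√2 ≈ 1070.3 mm.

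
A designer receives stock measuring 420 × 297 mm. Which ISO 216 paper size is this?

Aspect ratio 420/297 ≈ 1.414 — close to the ISO √2 ≈ 1.414.
In the A-series (A0 area = 1 m²): A3 = 297 × 420 mm.

A3 (297 × 420 mm)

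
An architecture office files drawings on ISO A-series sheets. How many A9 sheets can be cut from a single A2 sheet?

Each ISO step halves the sheet: 1 × A2 → 2 × A3 → 4 × A4 → 8 × A5 → …
From A2 to A9 is 7 halving steps: 2^7 = 128.

128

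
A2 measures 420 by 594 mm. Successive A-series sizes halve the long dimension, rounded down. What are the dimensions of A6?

105 × 148 mm

A3: ⌊594/2⌋ × 420 = 297 × 420 mm
A4: ⌊420/2⌋ × 297 = 210 × 297 mm
A5: ⌊297/2⌋ × 210 = 148 × 210 mm
A6: ⌊210/2⌋ × 148 = 105 × 148 mm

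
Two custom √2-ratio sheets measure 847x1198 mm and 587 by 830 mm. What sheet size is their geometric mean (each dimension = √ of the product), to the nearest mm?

Short side: √(847 · 587) = √497189 ≈ 705.1 → 705 mm
Long side: √(1198 · 830) = √994340 ≈ 997.2 → 997 mm

705 × 997 mm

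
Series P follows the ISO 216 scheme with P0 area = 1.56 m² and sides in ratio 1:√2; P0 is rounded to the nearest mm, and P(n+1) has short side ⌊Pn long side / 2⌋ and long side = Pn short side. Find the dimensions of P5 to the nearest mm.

Let P0's short side be w mm. w · w√2 = 1.56 m² = 1,560,000 mm², so w ≈ 1050.3 mm and w√2 ≈ 1485.3 mm → P0 = 1050 × 1485 mm.
P1: ⌊1485/2⌋ × 1050 = 742 × 1050 mm
P2: ⌊1050/2⌋ × 742 = 525 × 742 mm
P3: ⌊742/2⌋ × 525 = 371 × 525 mm
P4: ⌊525/2⌋ × 371 = 262 × 371 mm
P5: ⌊371/2⌋ × 262 = 185 × 262 mm

185 × 262 mm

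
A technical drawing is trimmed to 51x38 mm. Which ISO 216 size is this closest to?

A9 (37 × 52 mm)

Aspect ratio 51/38 ≈ 1.342 (ISO target is √2 ≈ 1.414).
In the A-series (A0 area = 1 m²): A9 = 37 × 52 mm.
Off by 2 mm total — nearest standard size.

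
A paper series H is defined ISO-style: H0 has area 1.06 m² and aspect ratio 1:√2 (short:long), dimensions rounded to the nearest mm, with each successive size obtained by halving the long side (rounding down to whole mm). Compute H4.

Let H0's short side be w mm. w · w√2 = 1.06 m² = 1,060,000 mm², so w ≈ 865.8 mm and w√2 ≈ 1224.4 mm → H0 = 866 × 1224 mm.
H1: ⌊1224/2⌋ × 866 = 612 × 866 mm
H2: ⌊866/2⌋ × 612 = 433 × 612 mm
H3: ⌊612/2⌋ × 433 = 306 × 433 mm
H4: ⌊433/2⌋ × 306 = 216 × 306 mm

216 × 306 mm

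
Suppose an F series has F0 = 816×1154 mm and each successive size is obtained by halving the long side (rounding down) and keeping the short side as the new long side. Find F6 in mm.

102 × 144 mm

F1: ⌊1154/2⌋ × 816 = 577 × 816 mm
F2: ⌊816/2⌋ × 577 = 408 × 577 mm
F3: ⌊577/2⌋ × 408 = 288 × 408 mm
F4: ⌊408/2⌋ × 288 = 204 × 288 mm
F5: ⌊288/2⌋ × 204 = 144 × 204 mm
F6: ⌊204/2⌋ × 144 = 102 × 144 mm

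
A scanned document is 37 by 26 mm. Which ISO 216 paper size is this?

A10 (26 × 37 mm)

Aspect ratio 37/26 ≈ 1.423 — close to the ISO √2 ≈ 1.414.
In the A-series (A0 area = 1 m²): A10 = 26 × 37 mm.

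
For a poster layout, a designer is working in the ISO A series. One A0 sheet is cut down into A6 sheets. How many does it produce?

64

Each ISO step halves the sheet: 1 × A0 → 2 × A1 → 4 × A2 → 8 × A3 → …
From A0 to A6 is 6 halving steps: 2^6 = 64.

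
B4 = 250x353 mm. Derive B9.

B5: ⌊353/2⌋ × 250 = 176 × 250 mm
B6: ⌊250/2⌋ × 176 = 125 × 176 mm
B7: ⌊176/2⌋ × 125 = 88 × 125 mm
B8: ⌊125/2⌋ × 88 = 62 × 88 mm
B9: ⌊88/2⌋ × 62 = 44 × 62 mm

44 × 62 mm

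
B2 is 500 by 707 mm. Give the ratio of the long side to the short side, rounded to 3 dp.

707 / 500 = 1.414
Matches √2 ≈ 1.414 — the ISO 216 defining ratio.

1.414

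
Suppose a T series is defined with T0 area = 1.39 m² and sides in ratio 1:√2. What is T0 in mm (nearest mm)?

Let the short side be w mm. Then w · w√2 = 1.39 m² = 1,390,000 mm².
w² = 1,390,000/√2, so w ≈ 991.4 mm; long side = w√2 ≈ 1402.1 mm.

991 × 1402 mm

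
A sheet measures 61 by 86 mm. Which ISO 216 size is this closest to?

Aspect ratio 86/61 ≈ 1.410 — close to the ISO √2 ≈ 1.414.
In the B-series (B0 = 1000 × 1414 mm): B8 = 62 × 88 mm.
Off by 3 mm total — nearest standard size.

B8 (62 × 88 mm)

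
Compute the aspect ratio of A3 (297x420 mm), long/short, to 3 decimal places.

420 / 297 = 1.414
Matches √2 ≈ 1.414 — the ISO 216 defining ratio.

1.414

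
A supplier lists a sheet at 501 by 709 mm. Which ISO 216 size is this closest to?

Aspect ratio 709/501 ≈ 1.415 — close to the ISO √2 ≈ 1.414.
In the B-series (B0 = 1000 × 1414 mm): B2 = 500 × 707 mm.
Off by 3 mm total — nearest standard size.

B2 (500 × 707 mm)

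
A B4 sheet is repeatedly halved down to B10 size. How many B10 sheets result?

Each ISO step halves the sheet: 1 × B4 → 2 × B5 → 4 × B6 → 8 × B7 → …
From B4 to B10 is 6 halving steps: 2^6 = 64.

64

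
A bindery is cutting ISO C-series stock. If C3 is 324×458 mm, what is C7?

81 × 114 mm

C4: ⌊458/2⌋ × 324 = 229 × 324 mm
C5: ⌊324/2⌋ × 229 = 162 × 229 mm
C6: ⌊229/2⌋ × 162 = 114 × 162 mm
C7: ⌊162/2⌋ × 114 = 81 × 114 mm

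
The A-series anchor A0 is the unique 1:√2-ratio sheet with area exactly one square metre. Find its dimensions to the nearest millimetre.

841 × 1189 mm

Let the short side be w mm. Then the long side is w√2 and w · w√2 = 10⁶ mm².
w² = 10⁶/√2, so w = 1000 / 2^(1/4) ≈ 840.9 mm; long side = 1000 · 2^(1/4) ≈ 1189.2 mm.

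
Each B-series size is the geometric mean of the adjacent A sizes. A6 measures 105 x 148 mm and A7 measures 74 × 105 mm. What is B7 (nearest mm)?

88 × 125 mm

Short side: √(105 · 74) = √7770 ≈ 88.1 → 88 mm
Long side: √(148 · 105) = √15540 ≈ 124.7 → 125 mm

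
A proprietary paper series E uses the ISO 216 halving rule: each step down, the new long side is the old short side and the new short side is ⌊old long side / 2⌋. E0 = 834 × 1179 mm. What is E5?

E1 = 589 × 834 mm (from E0 by 1 halving).
E2: ⌊834/2⌋ × 589 = 417 × 589 mm
E3: ⌊589/2⌋ × 417 = 294 × 417 mm
E4: ⌊417/2⌋ × 294 = 208 × 294 mm
E5: ⌊294/2⌋ × 208 = 147 × 208 mm

147 × 208 mm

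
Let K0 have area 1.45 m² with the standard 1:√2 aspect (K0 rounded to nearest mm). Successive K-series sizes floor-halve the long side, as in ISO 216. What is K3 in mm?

358 × 506 mm

Let K0's short side be w mm. w · w√2 = 1.45 m² = 1,450,000 mm², so w ≈ 1012.6 mm and w√2 ≈ 1432.0 mm → K0 = 1013 × 1432 mm.
K1: ⌊1432/2⌋ × 1013 = 716 × 1013 mm
K2: ⌊1013/2⌋ × 716 = 506 × 716 mm
K3: ⌊716/2⌋ × 506 = 358 × 506 mm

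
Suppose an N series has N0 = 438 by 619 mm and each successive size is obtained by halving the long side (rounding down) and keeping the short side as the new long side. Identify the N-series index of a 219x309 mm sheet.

N2

N0: 438 × 619 mm
N1: 309 × 438 mm
N2: 219 × 309 mm
N3: 154 × 219 mm
→ matches N2.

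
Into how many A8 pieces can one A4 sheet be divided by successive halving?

A4 = 210 × 297 mm; A8 = 52 × 74 mm.
Each halving step doubles the count; 4 steps from A4 to A8.
2^4 = 16.

16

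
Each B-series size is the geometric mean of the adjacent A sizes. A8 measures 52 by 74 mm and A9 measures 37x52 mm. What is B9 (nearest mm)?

44 × 62 mm

Short side: √(52 · 37) = √1924 ≈ 43.9 → 44 mm
Long side: √(74 · 52) = √3848 ≈ 62.0 → 62 mm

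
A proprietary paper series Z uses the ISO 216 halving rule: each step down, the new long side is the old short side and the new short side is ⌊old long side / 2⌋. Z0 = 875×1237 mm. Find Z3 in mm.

309 × 437 mm

Z1: ⌊1237/2⌋ × 875 = 618 × 875 mm
Z2: ⌊875/2⌋ × 618 = 437 × 618 mm
Z3: ⌊618/2⌋ × 437 = 309 × 437 mm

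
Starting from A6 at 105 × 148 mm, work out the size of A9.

A7: ⌊148/2⌋ × 105 = 74 × 105 mm
A8: ⌊105/2⌋ × 74 = 52 × 74 mm
A9: ⌊74/2⌋ × 52 = 37 × 52 mm

37 × 52 mm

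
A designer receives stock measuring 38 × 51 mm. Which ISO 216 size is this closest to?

A9 (37 × 52 mm)

Aspect ratio 51/38 ≈ 1.342 (ISO target is √2 ≈ 1.414).
In the A-series (A0 area = 1 m²): A9 = 37 × 52 mm.
Off by 2 mm total — nearest standard size.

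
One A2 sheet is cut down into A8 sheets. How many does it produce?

64

Each ISO step halves the sheet: 1 × A2 → 2 × A3 → 4 × A4 → 8 × A5 → …
From A2 to A8 is 6 halving steps: 2^6 = 64.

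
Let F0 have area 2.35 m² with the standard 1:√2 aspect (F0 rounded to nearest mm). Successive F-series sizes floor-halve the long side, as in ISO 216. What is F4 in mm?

Let F0's short side be w mm. w · w√2 = 2.35 m² = 2,350,000 mm², so w ≈ 1289.1 mm and w√2 ≈ 1823.0 mm → F0 = 1289 × 1823 mm.
F1: ⌊1823/2⌋ × 1289 = 911 × 1289 mm
F2: ⌊1289/2⌋ × 911 = 644 × 911 mm
F3: ⌊911/2⌋ × 644 = 455 × 644 mm
F4: ⌊644/2⌋ × 455 = 322 × 455 mm

322 × 455 mm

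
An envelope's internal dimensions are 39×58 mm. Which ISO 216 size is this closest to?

Aspect ratio 58/39 ≈ 1.487 (ISO target is √2 ≈ 1.414).
In the C-series (envelope sizes, between A and B): C9 = 40 × 57 mm.
Off by 2 mm total — nearest standard size.

C9 (40 × 57 mm)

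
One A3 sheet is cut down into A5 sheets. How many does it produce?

4

Each ISO step halves the sheet: 1 × A3 → 2 × A4 → 4 × A5
From A3 to A5 is 2 halving steps: 2^2 = 4.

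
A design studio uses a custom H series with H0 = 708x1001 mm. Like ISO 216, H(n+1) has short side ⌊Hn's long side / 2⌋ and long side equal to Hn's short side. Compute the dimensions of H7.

H1 = 500 × 708 mm (from H0 by 1 halving).
H2: ⌊708/2⌋ × 500 = 354 × 500 mm
H3: ⌊500/2⌋ × 354 = 250 × 354 mm
H4: ⌊354/2⌋ × 250 = 177 × 250 mm
H5: ⌊250/2⌋ × 177 = 125 × 177 mm
H6: ⌊177/2⌋ × 125 = 88 × 125 mm
H7: ⌊125/2⌋ × 88 = 62 × 88 mm

62 × 88 mm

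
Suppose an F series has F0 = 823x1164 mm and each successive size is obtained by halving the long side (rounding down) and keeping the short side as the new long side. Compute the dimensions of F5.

F1 = 582 × 823 mm (from F0 by 1 halving).
F2: ⌊823/2⌋ × 582 = 411 × 582 mm
F3: ⌊582/2⌋ × 411 = 291 × 411 mm
F4: ⌊411/2⌋ × 291 = 205 × 291 mm
F5: ⌊291/2⌋ × 205 = 145 × 205 mm

145 × 205 mm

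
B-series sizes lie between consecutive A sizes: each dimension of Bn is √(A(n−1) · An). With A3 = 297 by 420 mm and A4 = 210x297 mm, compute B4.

Short side: √(297 · 210) = √62370 ≈ 249.7 → 250 mm
Long side: √(420 · 297) = √124740 ≈ 353.2 → 353 mm

250 × 353 mm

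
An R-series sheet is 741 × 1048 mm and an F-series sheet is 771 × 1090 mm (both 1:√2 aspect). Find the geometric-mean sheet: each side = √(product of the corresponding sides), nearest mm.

756 × 1069 mm

Short side: √(741 · 771) = √571311 ≈ 755.9 → 756 mm
Long side: √(1048 · 1090) = √1142320 ≈ 1068.8 → 1069 mm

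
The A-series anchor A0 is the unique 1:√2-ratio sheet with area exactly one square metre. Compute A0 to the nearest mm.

Let the short side be w mm. Then the long side is w√2 and w · w√2 = 10⁶ mm².
w² = 10⁶/√2, so w = 1000 / 2^(1/4) ≈ 840.9 mm; long side = 1000 · 2^(1/4) ≈ 1189.2 mm.

841 × 1189 mm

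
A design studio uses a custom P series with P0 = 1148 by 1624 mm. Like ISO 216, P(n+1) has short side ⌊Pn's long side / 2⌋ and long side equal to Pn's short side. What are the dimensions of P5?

P1: ⌊1624/2⌋ × 1148 = 812 × 1148 mm
P2: ⌊1148/2⌋ × 812 = 574 × 812 mm
P3: ⌊812/2⌋ × 574 = 406 × 574 mm
P4: ⌊574/2⌋ × 406 = 287 × 406 mm
P5: ⌊406/2⌋ × 287 = 203 × 287 mm

203 × 287 mm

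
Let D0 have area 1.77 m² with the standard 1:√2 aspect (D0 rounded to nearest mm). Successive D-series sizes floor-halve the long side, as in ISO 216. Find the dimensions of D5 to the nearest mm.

197 × 279 mm

Let D0's short side be w mm. w · w√2 = 1.77 m² = 1,770,000 mm², so w ≈ 1118.7 mm and w√2 ≈ 1582.1 mm → D0 = 1119 × 1582 mm.
D1: ⌊1582/2⌋ × 1119 = 791 × 1119 mm
D2: ⌊1119/2⌋ × 791 = 559 × 791 mm
D3: ⌊791/2⌋ × 559 = 395 × 559 mm
D4: ⌊559/2⌋ × 395 = 279 × 395 mm
D5: ⌊395/2⌋ × 279 = 197 × 279 mm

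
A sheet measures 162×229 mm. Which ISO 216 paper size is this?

Aspect ratio 229/162 ≈ 1.414 — close to the ISO √2 ≈ 1.414.
In the C-series (envelope sizes, between A and B): C5 = 162 × 229 mm.

C5 (162 × 229 mm)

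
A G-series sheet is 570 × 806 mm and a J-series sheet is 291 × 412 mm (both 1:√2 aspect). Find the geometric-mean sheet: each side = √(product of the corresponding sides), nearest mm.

407 × 576 mm

Short side: √(570 · 291) = √165870 ≈ 407.3 → 407 mm
Long side: √(806 · 412) = √332072 ≈ 576.3 → 576 mm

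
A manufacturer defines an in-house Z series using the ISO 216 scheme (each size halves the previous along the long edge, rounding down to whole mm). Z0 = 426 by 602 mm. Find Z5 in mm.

Z1: ⌊602/2⌋ × 426 = 301 × 426 mm
Z2: ⌊426/2⌋ × 301 = 213 × 301 mm
Z3: ⌊301/2⌋ × 213 = 150 × 213 mm
Z4: ⌊213/2⌋ × 150 = 106 × 150 mm
Z5: ⌊150/2⌋ × 106 = 75 × 106 mm

75 × 106 mm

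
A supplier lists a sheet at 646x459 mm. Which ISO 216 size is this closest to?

Aspect ratio 646/459 ≈ 1.407 — close to the ISO √2 ≈ 1.414.
In the C-series (envelope sizes, between A and B): C2 = 458 × 648 mm.
Off by 3 mm total — nearest standard size.

C2 (458 × 648 mm)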